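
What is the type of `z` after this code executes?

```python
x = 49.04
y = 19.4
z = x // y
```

float // float = float

float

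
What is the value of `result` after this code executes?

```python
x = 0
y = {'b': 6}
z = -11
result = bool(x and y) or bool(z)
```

x = 0; y = {'b': 6}; z = -11; result = True

True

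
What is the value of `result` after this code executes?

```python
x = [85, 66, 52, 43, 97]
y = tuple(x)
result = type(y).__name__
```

x is list; y is tuple; result = 'tuple'

'tuple'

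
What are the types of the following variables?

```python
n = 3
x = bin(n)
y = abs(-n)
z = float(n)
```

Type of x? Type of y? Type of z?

bin() returns str; abs() of int returns int; float() returns float

str, int, float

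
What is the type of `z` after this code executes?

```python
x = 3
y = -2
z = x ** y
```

int ** negative = float

float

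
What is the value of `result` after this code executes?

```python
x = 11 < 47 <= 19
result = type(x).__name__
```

x is bool; result = 'bool'

'bool'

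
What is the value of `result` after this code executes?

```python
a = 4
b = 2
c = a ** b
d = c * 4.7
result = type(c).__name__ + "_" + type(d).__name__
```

a is int; b is int; c is int; d is float; result = 'int_float'

'int_float'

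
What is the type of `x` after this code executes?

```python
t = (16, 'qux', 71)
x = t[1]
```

Index 1 of tuple is a str literal

str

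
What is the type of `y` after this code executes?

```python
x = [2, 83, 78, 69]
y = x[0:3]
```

Slicing a list returns a list

list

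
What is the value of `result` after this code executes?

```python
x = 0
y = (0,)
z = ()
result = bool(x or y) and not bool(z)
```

x = 0; y = (0,); z = (); result = True

True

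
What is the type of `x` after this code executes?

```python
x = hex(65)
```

hex() returns str representation

str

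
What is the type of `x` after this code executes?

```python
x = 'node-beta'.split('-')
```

str.split() returns list

list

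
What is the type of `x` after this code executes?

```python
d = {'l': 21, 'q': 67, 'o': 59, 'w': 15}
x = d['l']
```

Accessing dict[str, int] with str key returns int

int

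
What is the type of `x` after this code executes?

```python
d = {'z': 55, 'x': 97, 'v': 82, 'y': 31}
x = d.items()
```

dict.items() returns dict_items view

dict_items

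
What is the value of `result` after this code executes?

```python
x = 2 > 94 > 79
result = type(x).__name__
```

x is bool; result = 'bool'

'bool'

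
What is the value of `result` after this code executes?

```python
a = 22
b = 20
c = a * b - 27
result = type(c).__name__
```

a is int; b is int; c is int; result = 'int'

'int'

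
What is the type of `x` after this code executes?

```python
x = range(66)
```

range() returns a range object

range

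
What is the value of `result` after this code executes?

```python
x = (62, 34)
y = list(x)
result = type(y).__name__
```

x is tuple; y is list; result = 'list'

'list'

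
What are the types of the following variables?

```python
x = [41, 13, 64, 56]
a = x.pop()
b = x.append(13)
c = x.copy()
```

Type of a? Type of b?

pop() returns element; append() returns None

int, NoneType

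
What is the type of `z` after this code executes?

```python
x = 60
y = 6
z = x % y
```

int % int = int

int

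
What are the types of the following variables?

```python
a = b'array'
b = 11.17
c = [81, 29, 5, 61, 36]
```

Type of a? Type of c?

a is assigned a bytes literal (b'...' prefix); c is assigned a list literal (square brackets)

bytes, list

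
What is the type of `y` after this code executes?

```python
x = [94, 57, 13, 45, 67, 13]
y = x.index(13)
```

list.index() returns int

int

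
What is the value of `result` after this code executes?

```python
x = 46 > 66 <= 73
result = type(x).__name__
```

x is bool; result = 'bool'

'bool'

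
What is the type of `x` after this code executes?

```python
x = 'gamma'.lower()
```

str.lower() returns str

str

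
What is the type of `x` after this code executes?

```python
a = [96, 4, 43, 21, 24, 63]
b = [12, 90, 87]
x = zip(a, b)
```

zip() returns a zip object

zip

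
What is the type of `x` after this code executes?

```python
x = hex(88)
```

hex() returns str representation

str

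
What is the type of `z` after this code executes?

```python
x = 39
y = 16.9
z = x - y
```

int - float = float

float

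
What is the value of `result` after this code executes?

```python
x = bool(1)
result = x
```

x = True; result = True

True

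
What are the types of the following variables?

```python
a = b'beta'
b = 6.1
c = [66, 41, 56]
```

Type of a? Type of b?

a is assigned a bytes literal (b'...' prefix); b is assigned a number with a decimal point, so it is a float

bytes, float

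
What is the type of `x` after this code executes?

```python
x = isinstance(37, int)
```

isinstance() returns bool

bool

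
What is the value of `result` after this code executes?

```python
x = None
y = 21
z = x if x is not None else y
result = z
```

x = None; y = 21; z = 21; result = 21

21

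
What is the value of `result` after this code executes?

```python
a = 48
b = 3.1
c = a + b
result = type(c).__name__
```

a is int; b is float; c is float; result = 'float'

'float'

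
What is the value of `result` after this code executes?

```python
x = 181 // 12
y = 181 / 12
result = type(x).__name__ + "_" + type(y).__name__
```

x is int; y is float; result = 'int_float'

'int_float'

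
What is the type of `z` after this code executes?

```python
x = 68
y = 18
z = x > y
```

Comparison returns bool

bool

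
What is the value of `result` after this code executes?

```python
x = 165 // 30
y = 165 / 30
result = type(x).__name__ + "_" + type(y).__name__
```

x is int; y is float; result = 'int_float'

'int_float'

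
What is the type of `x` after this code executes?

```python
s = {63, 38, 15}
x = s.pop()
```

Popping from set[int] returns int

int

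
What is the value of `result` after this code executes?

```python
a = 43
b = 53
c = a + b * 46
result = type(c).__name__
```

a is int; b is int; c is int; result = 'int'

'int'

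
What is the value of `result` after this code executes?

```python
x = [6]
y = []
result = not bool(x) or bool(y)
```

x = [6]; y = []; result = False

False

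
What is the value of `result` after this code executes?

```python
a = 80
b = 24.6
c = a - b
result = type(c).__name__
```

a is int; b is float; c is float; result = 'float'

'float'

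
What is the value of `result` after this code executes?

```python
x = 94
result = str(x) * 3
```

x = 94; result = '949494'

'949494'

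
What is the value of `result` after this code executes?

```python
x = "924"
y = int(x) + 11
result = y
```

x = '924'; y = 935; result = 935

935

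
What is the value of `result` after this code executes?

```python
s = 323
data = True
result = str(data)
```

s = 323; data = True; result = 'True'

'True'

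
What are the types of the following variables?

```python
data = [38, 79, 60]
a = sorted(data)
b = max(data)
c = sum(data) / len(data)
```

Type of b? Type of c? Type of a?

max of ints returns int; int / int = float; sorted() returns list

int, float, list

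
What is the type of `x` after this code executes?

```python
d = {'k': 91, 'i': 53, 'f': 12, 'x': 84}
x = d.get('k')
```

dict.get() returns value type when found

int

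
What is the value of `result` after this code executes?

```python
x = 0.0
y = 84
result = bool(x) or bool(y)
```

x = 0.0; y = 84; result = True

True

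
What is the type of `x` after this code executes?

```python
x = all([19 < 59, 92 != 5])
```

all() returns bool

bool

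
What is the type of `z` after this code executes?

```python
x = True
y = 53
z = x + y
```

bool + int = int (bool is subclass of int)

int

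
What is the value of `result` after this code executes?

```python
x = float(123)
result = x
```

x = 123.0; result = 123.0

123.0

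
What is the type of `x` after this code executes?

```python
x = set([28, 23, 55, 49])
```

set() constructor returns set

set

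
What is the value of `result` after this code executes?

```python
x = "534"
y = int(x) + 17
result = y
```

x = '534'; y = 551; result = 551

551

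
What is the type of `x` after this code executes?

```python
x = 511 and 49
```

'and' with truthy values returns last operand (int)

int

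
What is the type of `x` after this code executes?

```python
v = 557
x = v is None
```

'is' comparison returns bool

bool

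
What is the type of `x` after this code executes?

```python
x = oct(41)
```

oct() returns str representation

str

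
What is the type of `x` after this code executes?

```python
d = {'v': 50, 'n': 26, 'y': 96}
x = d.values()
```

.values() returns dict_values view

dict_values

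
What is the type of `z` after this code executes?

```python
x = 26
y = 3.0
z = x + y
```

int + float = float

float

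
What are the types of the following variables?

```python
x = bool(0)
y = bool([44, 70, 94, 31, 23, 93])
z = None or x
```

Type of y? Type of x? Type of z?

bool() returns bool; bool() returns bool; None or bool returns the bool

bool, bool, bool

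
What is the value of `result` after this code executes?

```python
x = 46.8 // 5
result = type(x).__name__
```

x is float; result = 'float'

'float'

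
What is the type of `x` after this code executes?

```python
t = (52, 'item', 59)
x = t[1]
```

Index 1 of tuple is a str literal

str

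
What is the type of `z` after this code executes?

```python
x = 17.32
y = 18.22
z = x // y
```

float // float = float

float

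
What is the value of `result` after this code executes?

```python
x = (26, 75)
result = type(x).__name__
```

x is tuple; result = 'tuple'

'tuple'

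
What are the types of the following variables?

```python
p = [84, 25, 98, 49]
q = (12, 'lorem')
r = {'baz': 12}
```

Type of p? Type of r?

p is assigned a list literal (square brackets); r is assigned a dict literal ({key: value})

list, dict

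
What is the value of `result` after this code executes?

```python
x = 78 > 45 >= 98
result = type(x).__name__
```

x is bool; result = 'bool'

'bool'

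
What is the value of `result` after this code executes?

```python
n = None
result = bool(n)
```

n = None; result = False

False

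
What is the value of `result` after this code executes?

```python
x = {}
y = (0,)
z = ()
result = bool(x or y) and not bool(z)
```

x = {}; y = (0,); z = (); result = True

True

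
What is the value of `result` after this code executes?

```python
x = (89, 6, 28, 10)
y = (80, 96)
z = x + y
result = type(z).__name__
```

x is tuple; y is tuple; z is tuple; result = 'tuple'

'tuple'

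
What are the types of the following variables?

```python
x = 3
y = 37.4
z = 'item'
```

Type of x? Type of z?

x is assigned a bare integer (no decimal point), so it is an int; z is assigned a quoted string literal, so it is a str

int, str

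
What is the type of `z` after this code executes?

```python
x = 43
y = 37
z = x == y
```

Equality comparison returns bool

bool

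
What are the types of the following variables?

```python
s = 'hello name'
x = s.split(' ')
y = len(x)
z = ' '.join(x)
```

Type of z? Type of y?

str.join() returns str; len() returns int

str, int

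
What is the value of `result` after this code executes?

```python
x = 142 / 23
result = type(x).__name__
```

x is float; result = 'float'

'float'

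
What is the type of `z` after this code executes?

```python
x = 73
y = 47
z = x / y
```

int / int = float

float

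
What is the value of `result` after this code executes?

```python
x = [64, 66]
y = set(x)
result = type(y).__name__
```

x is list; y is set; result = 'set'

'set'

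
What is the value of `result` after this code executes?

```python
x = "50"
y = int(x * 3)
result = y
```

x = '50'; y = 505050; result = 505050

505050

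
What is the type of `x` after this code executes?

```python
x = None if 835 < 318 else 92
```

835 < 318 is False, so the else branch is taken

int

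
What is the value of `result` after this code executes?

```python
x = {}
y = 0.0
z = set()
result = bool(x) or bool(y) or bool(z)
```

x = {}; y = 0.0; z = set(); result = False

False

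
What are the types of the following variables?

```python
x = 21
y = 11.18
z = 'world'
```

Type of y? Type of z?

y is assigned a number with a decimal point, so it is a float; z is assigned a quoted string literal, so it is a str

float, str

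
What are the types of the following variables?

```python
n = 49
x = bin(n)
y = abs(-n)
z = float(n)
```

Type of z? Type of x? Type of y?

float() returns float; bin() returns str; abs() of int returns int

float, str, int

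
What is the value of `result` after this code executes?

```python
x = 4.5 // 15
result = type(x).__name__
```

x is float; result = 'float'

'float'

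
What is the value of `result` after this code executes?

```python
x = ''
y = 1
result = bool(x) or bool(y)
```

x = ''; y = 1; result = True

True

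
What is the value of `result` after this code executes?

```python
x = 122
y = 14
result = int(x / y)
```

x = 122; y = 14; result = 8

8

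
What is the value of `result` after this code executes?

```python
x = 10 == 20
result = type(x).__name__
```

x is bool; result = 'bool'

'bool'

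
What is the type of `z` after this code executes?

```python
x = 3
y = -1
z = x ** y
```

int ** negative = float

float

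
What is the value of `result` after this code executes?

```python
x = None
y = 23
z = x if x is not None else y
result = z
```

x = None; y = 23; z = 23; result = 23

23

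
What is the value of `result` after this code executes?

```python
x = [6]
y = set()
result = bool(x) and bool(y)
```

x = [6]; y = set(); result = False

False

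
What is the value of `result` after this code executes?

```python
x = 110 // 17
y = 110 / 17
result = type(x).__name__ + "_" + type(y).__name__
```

x is int; y is float; result = 'int_float'

'int_float'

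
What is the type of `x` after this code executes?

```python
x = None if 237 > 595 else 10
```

237 > 595 is False, so the else branch is taken

int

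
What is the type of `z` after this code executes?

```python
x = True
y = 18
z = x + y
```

bool + int = int (bool is subclass of int)

int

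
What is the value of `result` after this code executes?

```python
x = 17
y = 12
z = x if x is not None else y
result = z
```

x = 17; y = 12; z = 17; result = 17

17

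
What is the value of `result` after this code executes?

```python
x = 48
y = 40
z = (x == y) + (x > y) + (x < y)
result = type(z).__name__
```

x is int; y is int; z is int; result = 'int'

'int'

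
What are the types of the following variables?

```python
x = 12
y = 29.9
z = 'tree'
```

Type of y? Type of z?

y is assigned a number with a decimal point, so it is a float; z is assigned a quoted string literal, so it is a str

float, str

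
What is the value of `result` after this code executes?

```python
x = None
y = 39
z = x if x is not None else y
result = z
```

x = None; y = 39; z = 39; result = 39

39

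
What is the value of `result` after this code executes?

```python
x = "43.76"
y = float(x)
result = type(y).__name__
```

x is str; y is float; result = 'float'

'float'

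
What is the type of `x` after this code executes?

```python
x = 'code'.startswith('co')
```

str.startswith() returns bool

bool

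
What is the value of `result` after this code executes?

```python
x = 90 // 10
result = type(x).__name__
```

x is int; result = 'int'

'int'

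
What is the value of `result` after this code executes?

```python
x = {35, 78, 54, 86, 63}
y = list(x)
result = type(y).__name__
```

x is set; y is list; result = 'list'

'list'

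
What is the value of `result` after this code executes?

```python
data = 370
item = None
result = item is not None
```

data = 370; item = None; result = False

False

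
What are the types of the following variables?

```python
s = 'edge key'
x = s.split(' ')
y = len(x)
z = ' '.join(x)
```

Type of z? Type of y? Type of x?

str.join() returns str; len() returns int; str.split() returns list

str, int, list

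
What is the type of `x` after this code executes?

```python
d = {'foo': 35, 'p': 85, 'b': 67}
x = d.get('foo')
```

dict.get() returns value type when found

int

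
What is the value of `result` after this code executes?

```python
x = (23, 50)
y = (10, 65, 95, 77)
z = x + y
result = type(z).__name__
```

x is tuple; y is tuple; z is tuple; result = 'tuple'

'tuple'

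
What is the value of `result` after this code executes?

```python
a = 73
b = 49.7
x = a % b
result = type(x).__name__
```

a is int; b is float; x is float; result = 'float'

'float'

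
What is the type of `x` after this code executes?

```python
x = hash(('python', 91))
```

hash() returns int

int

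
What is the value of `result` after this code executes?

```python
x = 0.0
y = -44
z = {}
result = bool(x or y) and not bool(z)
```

x = 0.0; y = -44; z = {}; result = True

True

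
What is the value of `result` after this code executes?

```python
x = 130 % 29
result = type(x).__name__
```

x is int; result = 'int'

'int'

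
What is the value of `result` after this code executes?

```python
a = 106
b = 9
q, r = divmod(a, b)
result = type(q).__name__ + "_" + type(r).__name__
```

a is int; b is int; q is int; r is int; result = 'int_int'

'int_int'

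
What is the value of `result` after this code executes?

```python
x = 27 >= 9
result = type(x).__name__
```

x is bool; result = 'bool'

'bool'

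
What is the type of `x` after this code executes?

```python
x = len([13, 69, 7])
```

len() always returns int

int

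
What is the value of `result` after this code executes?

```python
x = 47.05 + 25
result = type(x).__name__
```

x is float; result = 'float'

'float'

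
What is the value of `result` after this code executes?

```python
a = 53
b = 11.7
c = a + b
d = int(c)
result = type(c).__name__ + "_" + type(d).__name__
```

a is int; b is float; c is float; d is int; result = 'float_int'

'float_int'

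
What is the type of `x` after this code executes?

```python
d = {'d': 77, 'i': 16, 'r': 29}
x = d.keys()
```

.keys() returns dict_keys view

dict_keys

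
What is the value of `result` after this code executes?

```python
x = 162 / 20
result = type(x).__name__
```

x is float; result = 'float'

'float'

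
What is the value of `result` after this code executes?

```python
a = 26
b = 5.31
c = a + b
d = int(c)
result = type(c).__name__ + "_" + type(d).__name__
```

a is int; b is float; c is float; d is int; result = 'float_int'

'float_int'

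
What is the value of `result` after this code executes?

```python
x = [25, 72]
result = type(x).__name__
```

x is list; result = 'list'

'list'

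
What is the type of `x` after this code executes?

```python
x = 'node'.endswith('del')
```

str.endswith() returns bool

bool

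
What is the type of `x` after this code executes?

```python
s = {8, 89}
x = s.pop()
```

Popping from set[int] returns int

int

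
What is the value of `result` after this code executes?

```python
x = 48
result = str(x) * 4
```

x = 48; result = '48484848'

'48484848'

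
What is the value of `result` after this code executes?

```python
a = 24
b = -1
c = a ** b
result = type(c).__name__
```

a is int; b is int; c is float; result = 'float'

'float'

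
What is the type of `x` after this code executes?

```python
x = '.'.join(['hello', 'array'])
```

str.join() returns str

str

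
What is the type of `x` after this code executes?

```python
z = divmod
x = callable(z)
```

callable() returns bool

bool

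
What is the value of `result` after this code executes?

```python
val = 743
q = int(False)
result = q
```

val = 743; q = 0; result = 0

0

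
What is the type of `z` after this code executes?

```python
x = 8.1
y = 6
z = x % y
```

float % int = float

float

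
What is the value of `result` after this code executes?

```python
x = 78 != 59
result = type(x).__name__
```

x is bool; result = 'bool'

'bool'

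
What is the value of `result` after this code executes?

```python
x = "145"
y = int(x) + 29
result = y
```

x = '145'; y = 174; result = 174

174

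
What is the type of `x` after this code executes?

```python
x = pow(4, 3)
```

pow(int, int) returns int

int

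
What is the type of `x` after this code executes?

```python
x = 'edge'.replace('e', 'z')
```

str.replace() returns str

str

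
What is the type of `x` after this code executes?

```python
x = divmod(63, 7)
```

divmod() returns tuple of (quotient, remainder)

tuple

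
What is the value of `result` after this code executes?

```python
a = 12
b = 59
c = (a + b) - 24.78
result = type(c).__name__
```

a is int; b is int; c is float; result = 'float'

'float'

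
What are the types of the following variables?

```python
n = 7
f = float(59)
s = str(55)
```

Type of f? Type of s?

f is assigned the result of calling float(), which returns a float; s is assigned the result of calling str(), which returns a str

float, str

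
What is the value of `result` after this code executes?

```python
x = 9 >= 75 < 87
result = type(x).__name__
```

x is bool; result = 'bool'

'bool'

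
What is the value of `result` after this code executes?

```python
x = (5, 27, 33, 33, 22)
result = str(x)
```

x = (5, 27, 33, 33, 22); result = '(5, 27, 33, 33, 22)'

'(5, 27, 33, 33, 22)'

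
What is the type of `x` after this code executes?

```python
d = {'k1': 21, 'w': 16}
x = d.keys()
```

.keys() returns dict_keys view

dict_keys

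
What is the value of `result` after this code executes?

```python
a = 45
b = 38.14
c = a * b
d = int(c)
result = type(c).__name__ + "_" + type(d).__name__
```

a is int; b is float; c is float; d is int; result = 'float_int'

'float_int'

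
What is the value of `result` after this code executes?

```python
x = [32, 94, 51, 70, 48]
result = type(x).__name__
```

x is list; result = 'list'

'list'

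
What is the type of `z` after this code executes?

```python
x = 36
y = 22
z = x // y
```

int // int = int

int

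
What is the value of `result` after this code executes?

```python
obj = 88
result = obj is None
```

obj = 88; result = False

False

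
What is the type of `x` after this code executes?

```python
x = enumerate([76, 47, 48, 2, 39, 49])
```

enumerate() returns an enumerate object

enumerate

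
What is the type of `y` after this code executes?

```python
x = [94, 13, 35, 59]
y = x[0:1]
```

Slicing a list returns a list

list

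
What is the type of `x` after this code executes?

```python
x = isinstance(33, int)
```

isinstance() returns bool

bool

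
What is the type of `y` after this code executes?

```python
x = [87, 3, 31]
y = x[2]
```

Indexing list[int] returns int

int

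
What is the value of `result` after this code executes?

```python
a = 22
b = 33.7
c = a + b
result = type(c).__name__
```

a is int; b is float; c is float; result = 'float'

'float'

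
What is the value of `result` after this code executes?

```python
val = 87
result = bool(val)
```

val = 87; result = True

True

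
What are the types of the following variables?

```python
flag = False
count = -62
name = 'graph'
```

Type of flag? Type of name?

flag is assigned the constant False, which has type bool; name is assigned a quoted string literal, so it is a str

bool, str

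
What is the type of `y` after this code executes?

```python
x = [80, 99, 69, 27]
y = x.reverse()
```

list.reverse() returns None

NoneType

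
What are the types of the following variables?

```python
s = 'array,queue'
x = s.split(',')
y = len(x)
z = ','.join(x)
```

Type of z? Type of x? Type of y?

str.join() returns str; str.split() returns list; len() returns int

str, list, int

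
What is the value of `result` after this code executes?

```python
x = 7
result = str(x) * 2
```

x = 7; result = '77'

'77'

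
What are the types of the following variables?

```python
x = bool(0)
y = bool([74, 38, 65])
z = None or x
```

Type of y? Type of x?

bool() returns bool; bool() returns bool

bool, bool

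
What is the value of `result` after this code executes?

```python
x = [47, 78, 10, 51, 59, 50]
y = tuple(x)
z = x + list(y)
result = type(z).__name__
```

x is list; y is tuple; z is list; result = 'list'

'list'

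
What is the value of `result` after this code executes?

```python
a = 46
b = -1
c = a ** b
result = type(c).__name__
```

a is int; b is int; c is float; result = 'float'

'float'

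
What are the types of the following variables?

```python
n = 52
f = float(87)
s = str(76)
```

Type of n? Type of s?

n is assigned a bare integer (no decimal point), so it is an int; s is assigned the result of calling str(), which returns a str

int, str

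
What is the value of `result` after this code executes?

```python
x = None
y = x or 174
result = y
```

x = None; y = 174; result = 174

174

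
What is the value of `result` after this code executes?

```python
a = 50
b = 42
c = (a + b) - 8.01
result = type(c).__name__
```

a is int; b is int; c is float; result = 'float'

'float'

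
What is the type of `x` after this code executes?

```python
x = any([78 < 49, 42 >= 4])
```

any() returns bool

bool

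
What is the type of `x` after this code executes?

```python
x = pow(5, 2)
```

pow(int, int) returns int

int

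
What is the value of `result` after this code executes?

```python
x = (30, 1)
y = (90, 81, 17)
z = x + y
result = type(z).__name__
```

x is tuple; y is tuple; z is tuple; result = 'tuple'

'tuple'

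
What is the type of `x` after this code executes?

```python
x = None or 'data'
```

'or' with None returns the other truthy value (str)

str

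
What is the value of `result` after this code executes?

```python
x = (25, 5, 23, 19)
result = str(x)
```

x = (25, 5, 23, 19); result = '(25, 5, 23, 19)'

'(25, 5, 23, 19)'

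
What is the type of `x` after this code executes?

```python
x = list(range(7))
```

list(range()) returns list

list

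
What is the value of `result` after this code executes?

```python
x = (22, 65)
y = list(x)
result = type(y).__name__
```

x is tuple; y is list; result = 'list'

'list'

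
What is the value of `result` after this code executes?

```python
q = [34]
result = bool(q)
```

q = [34]; result = True

True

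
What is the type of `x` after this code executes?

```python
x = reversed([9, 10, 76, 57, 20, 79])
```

reversed() on a list returns list_reverseiterator

list_reverseiterator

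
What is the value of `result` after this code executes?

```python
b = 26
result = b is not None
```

b = 26; result = True

True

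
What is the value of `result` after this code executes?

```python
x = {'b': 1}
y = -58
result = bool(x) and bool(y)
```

x = {'b': 1}; y = -58; result = True

True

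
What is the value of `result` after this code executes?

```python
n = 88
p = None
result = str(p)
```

n = 88; p = None; result = 'None'

'None'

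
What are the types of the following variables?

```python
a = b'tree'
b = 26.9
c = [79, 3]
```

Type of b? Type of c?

b is assigned a number with a decimal point, so it is a float; c is assigned a list literal (square brackets)

float, list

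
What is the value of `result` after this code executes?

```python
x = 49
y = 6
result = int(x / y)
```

x = 49; y = 6; result = 8

8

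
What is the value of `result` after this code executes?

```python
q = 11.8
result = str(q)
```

q = 11.8; result = '11.8'

'11.8'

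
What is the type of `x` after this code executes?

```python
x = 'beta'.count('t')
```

str.count() returns int

int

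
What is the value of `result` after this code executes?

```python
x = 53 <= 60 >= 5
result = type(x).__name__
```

x is bool; result = 'bool'

'bool'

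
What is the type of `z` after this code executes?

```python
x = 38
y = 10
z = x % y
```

int % int = int

int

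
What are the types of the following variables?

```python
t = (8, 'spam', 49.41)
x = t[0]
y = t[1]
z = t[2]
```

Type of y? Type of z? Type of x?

tuple[1] is str; tuple[2] is float; tuple[0] is int

str, float, int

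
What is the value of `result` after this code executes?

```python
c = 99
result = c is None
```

c = 99; result = False

False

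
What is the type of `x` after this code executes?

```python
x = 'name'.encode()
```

str.encode() returns bytes

bytes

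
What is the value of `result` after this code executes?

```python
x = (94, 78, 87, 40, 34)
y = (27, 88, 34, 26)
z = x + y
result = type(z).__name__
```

x is tuple; y is tuple; z is tuple; result = 'tuple'

'tuple'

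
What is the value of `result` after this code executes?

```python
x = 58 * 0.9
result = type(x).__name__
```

x is float; result = 'float'

'float'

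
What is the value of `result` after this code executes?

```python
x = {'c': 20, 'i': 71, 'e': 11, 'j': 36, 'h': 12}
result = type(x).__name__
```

x is dict; result = 'dict'

'dict'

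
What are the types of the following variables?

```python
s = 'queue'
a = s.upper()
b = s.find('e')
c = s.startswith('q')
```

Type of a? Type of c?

upper() returns str; startswith() returns bool

str, bool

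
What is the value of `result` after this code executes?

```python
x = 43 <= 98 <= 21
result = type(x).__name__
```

x is bool; result = 'bool'

'bool'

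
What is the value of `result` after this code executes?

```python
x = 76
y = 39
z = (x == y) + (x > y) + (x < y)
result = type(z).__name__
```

x is int; y is int; z is int; result = 'int'

'int'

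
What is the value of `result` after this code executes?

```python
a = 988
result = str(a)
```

a = 988; result = '988'

'988'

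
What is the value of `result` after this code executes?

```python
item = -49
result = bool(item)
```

item = -49; result = True

True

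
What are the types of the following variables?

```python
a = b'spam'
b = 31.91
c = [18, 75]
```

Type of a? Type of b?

a is assigned a bytes literal (b'...' prefix); b is assigned a number with a decimal point, so it is a float

bytes, float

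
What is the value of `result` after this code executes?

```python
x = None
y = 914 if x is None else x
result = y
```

x = None; y = 914; result = 914

914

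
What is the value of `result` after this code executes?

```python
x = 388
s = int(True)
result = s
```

x = 388; s = 1; result = 1

1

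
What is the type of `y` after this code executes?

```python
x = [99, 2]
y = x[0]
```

Indexing list[int] returns int

int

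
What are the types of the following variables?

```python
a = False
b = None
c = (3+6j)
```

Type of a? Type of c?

a is assigned the constant False, which has type bool; c is assigned (3+6j), an int plus an imaginary literal (j suffix), which evaluates to complex

bool, complex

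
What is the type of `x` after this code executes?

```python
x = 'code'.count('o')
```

str.count() returns int

int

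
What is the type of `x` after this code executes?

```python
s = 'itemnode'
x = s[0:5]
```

Slicing a str returns str

str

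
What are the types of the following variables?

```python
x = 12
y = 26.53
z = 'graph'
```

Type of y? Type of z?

y is assigned a number with a decimal point, so it is a float; z is assigned a quoted string literal, so it is a str

float, str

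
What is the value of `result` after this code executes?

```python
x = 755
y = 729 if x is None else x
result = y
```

x = 755; y = 755; result = 755

755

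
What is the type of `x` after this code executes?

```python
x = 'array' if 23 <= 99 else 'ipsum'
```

Both branches of conditional are str

str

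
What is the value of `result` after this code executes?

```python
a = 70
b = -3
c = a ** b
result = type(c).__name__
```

a is int; b is int; c is float; result = 'float'

'float'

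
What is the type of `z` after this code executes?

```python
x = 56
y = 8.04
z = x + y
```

int + float = float

float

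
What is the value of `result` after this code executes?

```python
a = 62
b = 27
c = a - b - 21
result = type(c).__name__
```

a is int; b is int; c is int; result = 'int'

'int'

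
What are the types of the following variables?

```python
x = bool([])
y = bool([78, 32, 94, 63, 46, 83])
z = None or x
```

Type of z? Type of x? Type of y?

None or bool returns the bool; bool() returns bool; bool() returns bool

bool, bool, bool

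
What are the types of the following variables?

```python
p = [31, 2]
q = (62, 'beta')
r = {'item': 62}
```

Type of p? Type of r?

p is assigned a list literal (square brackets); r is assigned a dict literal ({key: value})

list, dict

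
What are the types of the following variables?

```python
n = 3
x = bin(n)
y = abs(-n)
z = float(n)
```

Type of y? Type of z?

abs() of int returns int; float() returns float

int, float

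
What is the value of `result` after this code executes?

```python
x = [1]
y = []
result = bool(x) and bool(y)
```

x = [1]; y = []; result = False

False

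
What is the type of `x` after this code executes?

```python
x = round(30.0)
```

round() with no decimal places returns int

int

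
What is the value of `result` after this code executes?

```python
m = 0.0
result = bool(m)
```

m = 0.0; result = False

False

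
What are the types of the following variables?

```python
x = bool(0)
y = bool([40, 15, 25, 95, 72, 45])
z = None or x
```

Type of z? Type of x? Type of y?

None or bool returns the bool; bool() returns bool; bool() returns bool

bool, bool, bool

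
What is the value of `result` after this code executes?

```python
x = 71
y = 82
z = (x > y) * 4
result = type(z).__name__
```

x is int; y is int; z is int; result = 'int'

'int'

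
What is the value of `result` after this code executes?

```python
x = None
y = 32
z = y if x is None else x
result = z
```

x = None; y = 32; z = 32; result = 32

32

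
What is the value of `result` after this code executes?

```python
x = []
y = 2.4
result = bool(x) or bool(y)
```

x = []; y = 2.4; result = True

True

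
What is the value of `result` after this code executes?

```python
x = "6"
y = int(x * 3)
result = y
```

x = '6'; y = 666; result = 666

666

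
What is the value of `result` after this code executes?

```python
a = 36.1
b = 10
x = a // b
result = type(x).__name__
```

a is float; b is int; x is float; result = 'float'

'float'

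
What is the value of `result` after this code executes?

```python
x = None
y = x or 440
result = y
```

x = None; y = 440; result = 440

440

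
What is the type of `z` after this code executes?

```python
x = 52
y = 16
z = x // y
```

int // int = int

int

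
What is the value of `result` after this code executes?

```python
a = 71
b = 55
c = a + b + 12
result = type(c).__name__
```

a is int; b is int; c is int; result = 'int'

'int'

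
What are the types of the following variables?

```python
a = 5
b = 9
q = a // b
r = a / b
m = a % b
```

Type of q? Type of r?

// returns int; / returns float

int, float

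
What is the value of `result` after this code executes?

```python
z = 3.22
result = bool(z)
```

z = 3.22; result = True

True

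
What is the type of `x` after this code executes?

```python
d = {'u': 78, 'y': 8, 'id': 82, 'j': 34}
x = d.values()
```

.values() returns dict_values view

dict_values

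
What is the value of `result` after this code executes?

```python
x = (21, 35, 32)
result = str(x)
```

x = (21, 35, 32); result = '(21, 35, 32)'

'(21, 35, 32)'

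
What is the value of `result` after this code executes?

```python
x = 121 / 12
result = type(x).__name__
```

x is float; result = 'float'

'float'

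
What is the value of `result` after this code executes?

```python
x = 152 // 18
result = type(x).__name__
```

x is int; result = 'int'

'int'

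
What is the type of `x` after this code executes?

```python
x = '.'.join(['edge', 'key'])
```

str.join() returns str

str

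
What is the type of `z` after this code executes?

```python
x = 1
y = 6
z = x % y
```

int % int = int

int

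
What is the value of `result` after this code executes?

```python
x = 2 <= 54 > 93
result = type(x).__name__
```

x is bool; result = 'bool'

'bool'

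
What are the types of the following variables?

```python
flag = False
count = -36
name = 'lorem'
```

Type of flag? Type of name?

flag is assigned the constant False, which has type bool; name is assigned a quoted string literal, so it is a str

bool, str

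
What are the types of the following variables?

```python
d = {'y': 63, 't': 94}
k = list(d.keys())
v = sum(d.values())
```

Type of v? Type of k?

sum of ints is int; list() converts to list

int, list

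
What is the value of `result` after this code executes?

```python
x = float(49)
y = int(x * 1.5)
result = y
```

x = 49.0; y = 73; result = 73

73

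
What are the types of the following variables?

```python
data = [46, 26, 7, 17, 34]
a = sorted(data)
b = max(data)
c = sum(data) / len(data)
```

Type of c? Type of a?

int / int = float; sorted() returns list

float, list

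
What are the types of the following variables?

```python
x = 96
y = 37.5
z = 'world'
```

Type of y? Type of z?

y is assigned a number with a decimal point, so it is a float; z is assigned a quoted string literal, so it is a str

float, str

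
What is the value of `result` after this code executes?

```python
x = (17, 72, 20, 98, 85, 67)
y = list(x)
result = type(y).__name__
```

x is tuple; y is list; result = 'list'

'list'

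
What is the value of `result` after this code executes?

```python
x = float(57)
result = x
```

x = 57.0; result = 57.0

57.0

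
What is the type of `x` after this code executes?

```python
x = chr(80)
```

chr() returns str (single char)

str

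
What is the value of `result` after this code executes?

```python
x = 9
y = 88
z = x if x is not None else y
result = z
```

x = 9; y = 88; z = 9; result = 9

9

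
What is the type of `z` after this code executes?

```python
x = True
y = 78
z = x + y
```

bool + int = int (bool is subclass of int)

int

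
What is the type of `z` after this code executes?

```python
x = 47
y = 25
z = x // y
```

int // int = int

int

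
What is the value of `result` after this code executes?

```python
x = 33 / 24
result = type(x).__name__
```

x is float; result = 'float'

'float'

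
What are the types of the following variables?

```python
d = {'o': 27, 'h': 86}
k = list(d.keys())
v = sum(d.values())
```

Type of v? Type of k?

sum of ints is int; list() converts to list

int, list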